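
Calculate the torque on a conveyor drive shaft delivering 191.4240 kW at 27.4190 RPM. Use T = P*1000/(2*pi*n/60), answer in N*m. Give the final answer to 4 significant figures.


omega = 2*pi*27.4190/60 = 2.87131 rad/s
T = 191.4240*1000 / 2.87131
T = 66670 N*m


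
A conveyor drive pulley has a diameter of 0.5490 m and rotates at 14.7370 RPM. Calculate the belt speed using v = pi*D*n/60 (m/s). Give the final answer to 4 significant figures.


v = pi * 0.5490 * 14.7370 / 60
v = 0.4236 m/s


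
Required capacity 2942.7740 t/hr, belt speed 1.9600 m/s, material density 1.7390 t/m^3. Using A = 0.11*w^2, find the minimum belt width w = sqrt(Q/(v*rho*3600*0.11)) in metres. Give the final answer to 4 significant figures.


A_req = 2942.7740 / (1.9600 * 1.7390 * 3600) = 0.239827 m^2
w = sqrt(0.239827 / 0.11)
w = 1.477 m


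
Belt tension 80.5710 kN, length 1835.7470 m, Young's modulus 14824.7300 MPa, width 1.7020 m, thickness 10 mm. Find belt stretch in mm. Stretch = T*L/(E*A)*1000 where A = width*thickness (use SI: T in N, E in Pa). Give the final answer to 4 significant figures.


A = 1.7020 * 0.01 = 0.01702 m^2
Stretch = 80.5710*1000 * 1835.7470 / (14824.7300e6 * 0.01702) * 1000
Stretch = 586.2 mm


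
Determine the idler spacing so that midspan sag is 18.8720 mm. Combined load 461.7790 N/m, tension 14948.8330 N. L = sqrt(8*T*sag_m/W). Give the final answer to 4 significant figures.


sag = 18.8720/1000 = 0.018872 m
L = sqrt(8 * 14948.8330 * 0.018872 / 461.7790)
L = 2.211 m


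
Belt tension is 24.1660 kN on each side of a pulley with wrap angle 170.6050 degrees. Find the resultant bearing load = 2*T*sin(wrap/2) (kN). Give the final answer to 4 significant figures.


F = 2 * 24.1660 * sin(170.6050/2 deg)
F = 48.17 kN


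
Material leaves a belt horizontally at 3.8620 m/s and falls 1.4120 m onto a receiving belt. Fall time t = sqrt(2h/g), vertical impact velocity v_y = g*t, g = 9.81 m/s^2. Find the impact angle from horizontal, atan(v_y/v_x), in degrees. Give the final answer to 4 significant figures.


t = sqrt(2*1.4120/9.81) = 0.536535 s
v_y = 9.81 * 0.536535 = 5.26341 m/s
angle = atan(5.26341 / 3.8620) = 53.73 deg


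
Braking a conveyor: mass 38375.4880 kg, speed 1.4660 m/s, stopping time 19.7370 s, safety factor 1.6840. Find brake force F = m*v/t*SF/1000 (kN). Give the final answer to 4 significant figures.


F = 38375.4880 * 1.4660 / 19.7370 * 1.6840 / 1000
F = 4.800 kN


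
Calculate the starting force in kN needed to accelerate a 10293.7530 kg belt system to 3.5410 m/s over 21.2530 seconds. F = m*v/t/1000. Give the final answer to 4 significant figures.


F = 10293.7530 * 3.5410 / 21.2530 / 1000
F = 1.715 kN


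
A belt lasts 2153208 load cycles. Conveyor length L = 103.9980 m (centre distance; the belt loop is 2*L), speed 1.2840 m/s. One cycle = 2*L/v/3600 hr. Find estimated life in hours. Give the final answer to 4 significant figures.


cycle_time = 2 * 103.9980 / 1.2840 / 3600 = 0.0449974 hr
life = 2153208 * 0.0449974 = 96890 hours


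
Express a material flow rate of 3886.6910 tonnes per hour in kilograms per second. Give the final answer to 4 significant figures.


m_dot = 3886.6910 * 1000 / 3600
m_dot = 1080 kg/s


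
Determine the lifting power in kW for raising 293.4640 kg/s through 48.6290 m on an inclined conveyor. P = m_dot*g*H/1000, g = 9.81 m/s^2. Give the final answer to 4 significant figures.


P = 293.4640 * 9.81 * 48.6290 / 1000
P = 140.0 kW


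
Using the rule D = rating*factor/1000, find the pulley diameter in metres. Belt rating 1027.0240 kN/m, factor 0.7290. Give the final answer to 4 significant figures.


D = 1027.0240 * 0.7290 / 1000
D = 0.7487 m


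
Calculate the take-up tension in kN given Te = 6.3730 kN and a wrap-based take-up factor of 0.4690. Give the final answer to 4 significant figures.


T_tu = 6.3730 * 0.4690
T_tu = 2.989 kN


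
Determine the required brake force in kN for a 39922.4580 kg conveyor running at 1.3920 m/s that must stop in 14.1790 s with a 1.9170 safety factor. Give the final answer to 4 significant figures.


F = 39922.4580 * 1.3920 / 14.1790 * 1.9170 / 1000
F = 7.513 kN


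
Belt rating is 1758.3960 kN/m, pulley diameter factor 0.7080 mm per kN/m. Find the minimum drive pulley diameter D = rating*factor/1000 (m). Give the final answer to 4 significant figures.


D = 1758.3960 * 0.7080 / 1000
D = 1.245 m


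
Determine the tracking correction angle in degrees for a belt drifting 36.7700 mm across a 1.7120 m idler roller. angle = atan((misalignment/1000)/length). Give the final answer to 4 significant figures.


misalign_m = 36.7700 / 1000 = 0.036770 m
angle = atan(0.036770 / 1.7120)
angle = 1.230 deg


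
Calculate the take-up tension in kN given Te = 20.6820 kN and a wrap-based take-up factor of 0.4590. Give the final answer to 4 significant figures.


T_tu = 20.6820 * 0.4590
T_tu = 9.493 kN


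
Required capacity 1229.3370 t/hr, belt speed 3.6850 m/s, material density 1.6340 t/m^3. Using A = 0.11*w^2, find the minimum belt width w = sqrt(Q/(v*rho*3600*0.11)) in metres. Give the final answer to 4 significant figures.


A_req = 1229.3370 / (3.6850 * 1.6340 * 3600) = 0.0567125 m^2
w = sqrt(0.0567125 / 0.11)
w = 0.7180 m


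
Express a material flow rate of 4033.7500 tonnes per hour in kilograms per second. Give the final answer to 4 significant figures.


m_dot = 4033.7500 * 1000 / 3600
m_dot = 1120 kg/s


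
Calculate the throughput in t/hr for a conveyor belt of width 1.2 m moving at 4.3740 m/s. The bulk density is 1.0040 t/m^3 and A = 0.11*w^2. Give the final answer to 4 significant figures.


A = 0.11 * 1.2^2 = 0.1584 m^2
C = 0.1584 * 4.3740 * 1.0040 * 3600
C = 2504 t/hr


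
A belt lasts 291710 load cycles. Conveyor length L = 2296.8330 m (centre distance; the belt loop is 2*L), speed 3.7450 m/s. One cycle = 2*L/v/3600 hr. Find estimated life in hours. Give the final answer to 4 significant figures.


cycle_time = 2 * 2296.8330 / 3.7450 / 3600 = 0.340726 hr
life = 291710 * 0.340726 = 99390 hours


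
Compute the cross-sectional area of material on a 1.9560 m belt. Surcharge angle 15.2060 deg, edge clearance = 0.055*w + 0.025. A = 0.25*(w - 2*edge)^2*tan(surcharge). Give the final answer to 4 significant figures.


edge = 0.055*1.9560 + 0.025 = 0.13258 m
ew = 1.9560 - 2*0.13258 = 1.69084 m
A = 0.25 * 1.69084^2 * tan(15.2060 deg)
A = 0.1943 m^2


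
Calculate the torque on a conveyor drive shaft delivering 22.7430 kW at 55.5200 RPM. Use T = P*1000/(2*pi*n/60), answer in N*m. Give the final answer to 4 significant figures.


omega = 2*pi*55.5200/60 = 5.81404 rad/s
T = 22.7430*1000 / 5.81404
T = 3912 N*m


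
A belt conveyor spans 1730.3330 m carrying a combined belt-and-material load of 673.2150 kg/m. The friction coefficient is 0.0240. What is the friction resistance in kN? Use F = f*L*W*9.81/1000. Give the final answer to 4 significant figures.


F = 0.0240 * 1730.3330 * 673.2150 * 9.81 / 1000
F = 274.3 kN


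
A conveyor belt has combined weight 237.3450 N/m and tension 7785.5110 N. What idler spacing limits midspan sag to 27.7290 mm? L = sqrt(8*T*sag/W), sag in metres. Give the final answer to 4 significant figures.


sag = 27.7290/1000 = 0.027729 m
L = sqrt(8 * 7785.5110 * 0.027729 / 237.3450)
L = 2.698 m


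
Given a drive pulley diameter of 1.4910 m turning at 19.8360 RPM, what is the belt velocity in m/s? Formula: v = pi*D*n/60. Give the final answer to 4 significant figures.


v = pi * 1.4910 * 19.8360 / 60
v = 1.549 m/s


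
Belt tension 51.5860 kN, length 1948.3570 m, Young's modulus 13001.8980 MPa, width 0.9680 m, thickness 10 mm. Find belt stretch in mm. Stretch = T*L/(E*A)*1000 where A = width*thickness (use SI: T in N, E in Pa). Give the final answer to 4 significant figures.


A = 0.9680 * 0.01 = 0.00968 m^2
Stretch = 51.5860*1000 * 1948.3570 / (13001.8980e6 * 0.00968) * 1000
Stretch = 798.6 mm


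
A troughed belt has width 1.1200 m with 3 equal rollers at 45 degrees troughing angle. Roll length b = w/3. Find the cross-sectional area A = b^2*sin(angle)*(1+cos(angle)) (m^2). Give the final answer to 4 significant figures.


b = 1.1200/3 = 0.373333 m
A = 0.373333^2 * sin(45 deg) * (1 + cos(45 deg))
A = 0.1682 m^2


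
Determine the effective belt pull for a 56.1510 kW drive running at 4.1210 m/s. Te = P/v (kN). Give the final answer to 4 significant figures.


Te = P / v = 56.1510 / 4.1210
Te = 13.63 kN


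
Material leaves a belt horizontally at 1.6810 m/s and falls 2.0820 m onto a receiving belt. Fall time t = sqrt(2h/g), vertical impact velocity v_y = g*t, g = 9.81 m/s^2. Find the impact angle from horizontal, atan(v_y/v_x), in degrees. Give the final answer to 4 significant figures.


t = sqrt(2*2.0820/9.81) = 0.65151 s
v_y = 9.81 * 0.65151 = 6.39131 m/s
angle = atan(6.39131 / 1.6810) = 75.26 deg


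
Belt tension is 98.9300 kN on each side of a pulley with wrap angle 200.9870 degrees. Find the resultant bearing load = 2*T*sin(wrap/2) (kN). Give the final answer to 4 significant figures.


F = 2 * 98.9300 * sin(200.9870/2 deg)
F = 194.6 kN


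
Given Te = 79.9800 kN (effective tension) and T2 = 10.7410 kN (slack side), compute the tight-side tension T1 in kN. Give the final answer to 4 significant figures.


T1 = Te + T2 = 79.9800 + 10.7410
T1 = 90.72 kN


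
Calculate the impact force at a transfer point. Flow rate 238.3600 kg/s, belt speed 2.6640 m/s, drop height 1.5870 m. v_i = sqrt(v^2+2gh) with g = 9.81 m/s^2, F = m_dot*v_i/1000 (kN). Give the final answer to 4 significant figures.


v_i = sqrt(2.6640^2 + 2*9.81*1.5870) = 6.18335 m/s
F = 238.3600 * 6.18335 / 1000
F = 1.474 kN


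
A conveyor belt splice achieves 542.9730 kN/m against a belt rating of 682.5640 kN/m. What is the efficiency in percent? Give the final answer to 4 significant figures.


Eff = 542.9730 / 682.5640 * 100
Eff = 79.55 %


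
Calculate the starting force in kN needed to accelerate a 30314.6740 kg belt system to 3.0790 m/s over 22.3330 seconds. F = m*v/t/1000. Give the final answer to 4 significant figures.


F = 30314.6740 * 3.0790 / 22.3330 / 1000
F = 4.179 kN


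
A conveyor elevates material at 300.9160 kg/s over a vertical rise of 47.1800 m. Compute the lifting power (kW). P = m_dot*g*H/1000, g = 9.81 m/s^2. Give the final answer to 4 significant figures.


P = 300.9160 * 9.81 * 47.1800 / 1000
P = 139.3 kW


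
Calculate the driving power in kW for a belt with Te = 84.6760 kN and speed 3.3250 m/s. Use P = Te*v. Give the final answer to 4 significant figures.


P = Te * v = 84.6760 * 3.3250
P = 281.5 kW


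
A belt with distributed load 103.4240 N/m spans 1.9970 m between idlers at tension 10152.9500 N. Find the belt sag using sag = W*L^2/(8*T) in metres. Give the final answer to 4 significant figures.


sag = 103.4240 * 1.9970^2 / (8 * 10152.9500)
sag = 0.005078 m


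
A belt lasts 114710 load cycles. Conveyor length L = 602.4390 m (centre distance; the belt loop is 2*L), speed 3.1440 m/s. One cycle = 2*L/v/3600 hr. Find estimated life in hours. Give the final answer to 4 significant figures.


cycle_time = 2 * 602.4390 / 3.1440 / 3600 = 0.106453 hr
life = 114710 * 0.106453 = 12210 hours


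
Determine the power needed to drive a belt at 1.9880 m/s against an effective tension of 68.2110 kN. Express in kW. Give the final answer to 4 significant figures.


P = Te * v = 68.2110 * 1.9880
P = 135.6 kW


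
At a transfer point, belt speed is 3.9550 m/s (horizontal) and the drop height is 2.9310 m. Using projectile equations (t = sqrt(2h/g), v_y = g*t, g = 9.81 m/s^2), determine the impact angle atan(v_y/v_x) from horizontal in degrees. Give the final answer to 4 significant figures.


t = sqrt(2*2.9310/9.81) = 0.773016 s
v_y = 9.81 * 0.773016 = 7.58329 m/s
angle = atan(7.58329 / 3.9550) = 62.46 deg


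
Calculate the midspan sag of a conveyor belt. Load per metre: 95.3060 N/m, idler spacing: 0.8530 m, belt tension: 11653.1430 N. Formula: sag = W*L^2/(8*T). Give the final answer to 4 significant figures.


sag = 95.3060 * 0.8530^2 / (8 * 11653.1430)
sag = 0.0007438 m


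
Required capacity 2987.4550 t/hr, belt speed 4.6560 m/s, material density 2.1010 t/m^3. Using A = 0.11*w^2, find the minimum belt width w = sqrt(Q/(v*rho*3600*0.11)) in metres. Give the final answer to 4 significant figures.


A_req = 2987.4550 / (4.6560 * 2.1010 * 3600) = 0.084832 m^2
w = sqrt(0.084832 / 0.11)
w = 0.8782 m


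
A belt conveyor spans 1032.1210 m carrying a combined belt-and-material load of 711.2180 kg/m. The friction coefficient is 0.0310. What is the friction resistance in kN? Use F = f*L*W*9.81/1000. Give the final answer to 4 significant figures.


F = 0.0310 * 1032.1210 * 711.2180 * 9.81 / 1000
F = 223.2 kN


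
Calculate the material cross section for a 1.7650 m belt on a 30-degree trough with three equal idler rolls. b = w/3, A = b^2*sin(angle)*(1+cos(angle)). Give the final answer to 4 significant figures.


b = 1.7650/3 = 0.588333 m
A = 0.588333^2 * sin(30 deg) * (1 + cos(30 deg))
A = 0.3229 m^2


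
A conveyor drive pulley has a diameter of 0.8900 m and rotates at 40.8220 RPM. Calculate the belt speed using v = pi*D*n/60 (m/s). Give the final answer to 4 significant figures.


v = pi * 0.8900 * 40.8220 / 60
v = 1.902 m/s


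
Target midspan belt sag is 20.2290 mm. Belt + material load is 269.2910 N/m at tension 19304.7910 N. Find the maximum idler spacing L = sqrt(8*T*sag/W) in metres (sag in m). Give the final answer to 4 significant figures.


sag = 20.2290/1000 = 0.020229 m
L = sqrt(8 * 19304.7910 * 0.020229 / 269.2910)
L = 3.406 m


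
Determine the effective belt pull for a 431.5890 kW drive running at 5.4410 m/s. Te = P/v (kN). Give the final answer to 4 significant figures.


Te = P / v = 431.5890 / 5.4410
Te = 79.32 kN


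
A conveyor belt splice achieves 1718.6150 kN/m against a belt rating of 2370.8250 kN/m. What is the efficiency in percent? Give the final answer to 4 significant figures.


Eff = 1718.6150 / 2370.8250 * 100
Eff = 72.49 %


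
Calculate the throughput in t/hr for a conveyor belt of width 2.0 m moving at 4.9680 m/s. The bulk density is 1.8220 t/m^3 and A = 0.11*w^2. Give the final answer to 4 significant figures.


A = 0.11 * 2.0^2 = 0.44 m^2
C = 0.44 * 4.9680 * 1.8220 * 3600
C = 14340 t/hr


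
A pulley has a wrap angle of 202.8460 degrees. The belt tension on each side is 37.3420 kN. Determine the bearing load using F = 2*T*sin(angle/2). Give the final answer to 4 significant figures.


F = 2 * 37.3420 * sin(202.8460/2 deg)
F = 73.20 kN


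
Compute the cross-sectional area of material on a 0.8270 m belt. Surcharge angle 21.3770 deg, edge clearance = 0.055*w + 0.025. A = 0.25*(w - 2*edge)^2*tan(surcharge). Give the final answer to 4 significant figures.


edge = 0.055*0.8270 + 0.025 = 0.070485 m
ew = 0.8270 - 2*0.070485 = 0.68603 m
A = 0.25 * 0.68603^2 * tan(21.3770 deg)
A = 0.04606 m^2


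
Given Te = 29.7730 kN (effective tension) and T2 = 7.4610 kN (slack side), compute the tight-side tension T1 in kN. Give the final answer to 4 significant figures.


T1 = Te + T2 = 29.7730 + 7.4610
T1 = 37.23 kN


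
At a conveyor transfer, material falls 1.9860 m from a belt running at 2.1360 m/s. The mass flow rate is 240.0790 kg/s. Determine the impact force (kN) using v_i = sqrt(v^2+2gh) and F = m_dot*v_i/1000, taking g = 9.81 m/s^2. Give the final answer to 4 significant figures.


v_i = sqrt(2.1360^2 + 2*9.81*1.9860) = 6.59756 m/s
F = 240.0790 * 6.59756 / 1000
F = 1.584 kN


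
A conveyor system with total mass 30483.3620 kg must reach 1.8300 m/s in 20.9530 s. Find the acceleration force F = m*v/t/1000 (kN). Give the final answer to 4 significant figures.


F = 30483.3620 * 1.8300 / 20.9530 / 1000
F = 2.662 kN


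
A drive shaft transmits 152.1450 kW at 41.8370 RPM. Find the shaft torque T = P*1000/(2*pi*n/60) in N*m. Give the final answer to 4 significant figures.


omega = 2*pi*41.8370/60 = 4.38116 rad/s
T = 152.1450*1000 / 4.38116
T = 34730 N*m


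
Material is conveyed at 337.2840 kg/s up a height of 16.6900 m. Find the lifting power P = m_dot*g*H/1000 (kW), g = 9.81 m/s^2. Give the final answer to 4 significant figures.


P = 337.2840 * 9.81 * 16.6900 / 1000
P = 55.22 kW


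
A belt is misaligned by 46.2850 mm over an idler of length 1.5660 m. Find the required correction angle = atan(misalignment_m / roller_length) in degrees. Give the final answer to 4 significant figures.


misalign_m = 46.2850 / 1000 = 0.046285 m
angle = atan(0.046285 / 1.5660)
angle = 1.693 deg


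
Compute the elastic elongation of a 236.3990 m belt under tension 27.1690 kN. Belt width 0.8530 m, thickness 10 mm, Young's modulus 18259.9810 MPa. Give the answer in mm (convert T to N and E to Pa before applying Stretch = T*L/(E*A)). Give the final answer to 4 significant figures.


A = 0.8530 * 0.01 = 0.00853 m^2
Stretch = 27.1690*1000 * 236.3990 / (18259.9810e6 * 0.00853) * 1000
Stretch = 41.24 mm


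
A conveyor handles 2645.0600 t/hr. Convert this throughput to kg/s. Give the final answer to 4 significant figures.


m_dot = 2645.0600 * 1000 / 3600
m_dot = 734.7 kg/s


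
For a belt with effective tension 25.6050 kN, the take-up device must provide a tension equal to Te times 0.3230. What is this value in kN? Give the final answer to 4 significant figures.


T_tu = 25.6050 * 0.3230
T_tu = 8.270 kN


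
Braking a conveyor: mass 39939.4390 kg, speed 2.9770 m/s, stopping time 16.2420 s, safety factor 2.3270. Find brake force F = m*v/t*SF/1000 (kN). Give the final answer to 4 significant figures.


F = 39939.4390 * 2.9770 / 16.2420 * 2.3270 / 1000
F = 17.03 kN


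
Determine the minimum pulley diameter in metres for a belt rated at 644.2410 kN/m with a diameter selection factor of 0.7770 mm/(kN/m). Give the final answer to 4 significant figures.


D = 644.2410 * 0.7770 / 1000
D = 0.5006 m


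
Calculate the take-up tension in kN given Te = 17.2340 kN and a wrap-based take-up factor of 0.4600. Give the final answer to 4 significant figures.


T_tu = 17.2340 * 0.4600
T_tu = 7.928 kN


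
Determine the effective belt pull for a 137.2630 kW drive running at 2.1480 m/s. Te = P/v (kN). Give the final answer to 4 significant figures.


Te = P / v = 137.2630 / 2.1480
Te = 63.90 kN


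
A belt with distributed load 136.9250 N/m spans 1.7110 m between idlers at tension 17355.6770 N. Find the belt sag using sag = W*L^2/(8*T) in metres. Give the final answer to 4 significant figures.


sag = 136.9250 * 1.7110^2 / (8 * 17355.6770)
sag = 0.002887 m


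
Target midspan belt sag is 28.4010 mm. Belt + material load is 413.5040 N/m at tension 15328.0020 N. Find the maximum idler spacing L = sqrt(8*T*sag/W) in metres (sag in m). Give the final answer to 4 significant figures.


sag = 28.4010/1000 = 0.028401 m
L = sqrt(8 * 15328.0020 * 0.028401 / 413.5040)
L = 2.902 m


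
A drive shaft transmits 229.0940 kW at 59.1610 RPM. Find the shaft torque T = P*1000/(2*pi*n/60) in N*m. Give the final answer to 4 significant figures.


omega = 2*pi*59.1610/60 = 6.19533 rad/s
T = 229.0940*1000 / 6.19533
T = 36980 N*m


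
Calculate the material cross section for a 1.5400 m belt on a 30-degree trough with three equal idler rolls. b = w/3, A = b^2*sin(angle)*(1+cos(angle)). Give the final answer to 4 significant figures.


b = 1.5400/3 = 0.513333 m
A = 0.513333^2 * sin(30 deg) * (1 + cos(30 deg))
A = 0.2459 m^2


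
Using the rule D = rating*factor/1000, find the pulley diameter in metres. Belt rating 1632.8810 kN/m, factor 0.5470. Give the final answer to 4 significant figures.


D = 1632.8810 * 0.5470 / 1000
D = 0.8932 m


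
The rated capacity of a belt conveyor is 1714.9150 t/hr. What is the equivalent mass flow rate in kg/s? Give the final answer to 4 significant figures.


m_dot = 1714.9150 * 1000 / 3600
m_dot = 476.4 kg/s


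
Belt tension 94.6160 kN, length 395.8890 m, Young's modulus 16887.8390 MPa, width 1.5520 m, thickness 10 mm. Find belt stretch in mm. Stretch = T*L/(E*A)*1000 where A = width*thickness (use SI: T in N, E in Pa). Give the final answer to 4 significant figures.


A = 1.5520 * 0.01 = 0.01552 m^2
Stretch = 94.6160*1000 * 395.8890 / (16887.8390e6 * 0.01552) * 1000
Stretch = 142.9 mm


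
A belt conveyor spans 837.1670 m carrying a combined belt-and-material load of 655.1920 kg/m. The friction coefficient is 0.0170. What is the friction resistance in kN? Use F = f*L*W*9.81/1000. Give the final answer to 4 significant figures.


F = 0.0170 * 837.1670 * 655.1920 * 9.81 / 1000
F = 91.47 kN


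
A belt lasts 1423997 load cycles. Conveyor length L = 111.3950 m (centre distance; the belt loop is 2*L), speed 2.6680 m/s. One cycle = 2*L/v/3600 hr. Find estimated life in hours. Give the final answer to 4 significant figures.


cycle_time = 2 * 111.3950 / 2.6680 / 3600 = 0.0231957 hr
life = 1423997 * 0.0231957 = 33030 hours


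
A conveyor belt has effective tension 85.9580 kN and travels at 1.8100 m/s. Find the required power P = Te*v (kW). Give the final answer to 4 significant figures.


P = Te * v = 85.9580 * 1.8100
P = 155.6 kW


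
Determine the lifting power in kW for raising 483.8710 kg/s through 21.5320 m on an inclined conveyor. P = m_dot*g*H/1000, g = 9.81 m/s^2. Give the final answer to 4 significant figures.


P = 483.8710 * 9.81 * 21.5320 / 1000
P = 102.2 kW


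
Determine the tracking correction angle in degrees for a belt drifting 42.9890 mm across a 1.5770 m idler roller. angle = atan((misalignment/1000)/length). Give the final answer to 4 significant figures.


misalign_m = 42.9890 / 1000 = 0.042989 m
angle = atan(0.042989 / 1.5770)
angle = 1.561 deg


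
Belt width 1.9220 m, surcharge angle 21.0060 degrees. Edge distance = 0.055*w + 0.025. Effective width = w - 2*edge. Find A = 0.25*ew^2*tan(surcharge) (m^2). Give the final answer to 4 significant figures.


edge = 0.055*1.9220 + 0.025 = 0.13071 m
ew = 1.9220 - 2*0.13071 = 1.66058 m
A = 0.25 * 1.66058^2 * tan(21.0060 deg)
A = 0.2647 m^2


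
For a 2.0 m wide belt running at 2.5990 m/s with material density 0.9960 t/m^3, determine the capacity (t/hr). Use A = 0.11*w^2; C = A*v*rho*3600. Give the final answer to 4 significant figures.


A = 0.11 * 2.0^2 = 0.44 m^2
C = 0.44 * 2.5990 * 0.9960 * 3600
C = 4100 t/hr


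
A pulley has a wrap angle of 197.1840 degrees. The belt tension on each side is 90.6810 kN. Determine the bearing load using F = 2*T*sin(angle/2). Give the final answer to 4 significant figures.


F = 2 * 90.6810 * sin(197.1840/2 deg)
F = 179.3 kN


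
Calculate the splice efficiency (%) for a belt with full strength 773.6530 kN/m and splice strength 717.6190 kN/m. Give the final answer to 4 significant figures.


Eff = 717.6190 / 773.6530 * 100
Eff = 92.76 %


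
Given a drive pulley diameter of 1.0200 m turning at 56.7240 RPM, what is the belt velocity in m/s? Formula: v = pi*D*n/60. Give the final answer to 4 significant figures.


v = pi * 1.0200 * 56.7240 / 60
v = 3.029 m/s


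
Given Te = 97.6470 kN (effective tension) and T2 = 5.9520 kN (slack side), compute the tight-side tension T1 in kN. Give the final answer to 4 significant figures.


T1 = Te + T2 = 97.6470 + 5.9520
T1 = 103.6 kN


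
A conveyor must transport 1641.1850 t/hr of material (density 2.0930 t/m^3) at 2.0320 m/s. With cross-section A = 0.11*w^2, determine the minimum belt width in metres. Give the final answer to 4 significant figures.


A_req = 1641.1850 / (2.0320 * 2.0930 * 3600) = 0.107192 m^2
w = sqrt(0.107192 / 0.11)
w = 0.9872 m


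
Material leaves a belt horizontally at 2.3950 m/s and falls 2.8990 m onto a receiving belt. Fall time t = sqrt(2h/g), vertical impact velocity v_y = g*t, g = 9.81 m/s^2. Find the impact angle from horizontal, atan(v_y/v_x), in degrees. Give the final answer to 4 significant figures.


t = sqrt(2*2.8990/9.81) = 0.768784 s
v_y = 9.81 * 0.768784 = 7.54177 m/s
angle = atan(7.54177 / 2.3950) = 72.38 deg


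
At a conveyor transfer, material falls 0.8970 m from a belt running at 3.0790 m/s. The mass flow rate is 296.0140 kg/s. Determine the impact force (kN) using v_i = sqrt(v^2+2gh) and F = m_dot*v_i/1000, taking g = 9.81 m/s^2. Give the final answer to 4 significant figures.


v_i = sqrt(3.0790^2 + 2*9.81*0.8970) = 5.20379 m/s
F = 296.0140 * 5.20379 / 1000
F = 1.540 kN


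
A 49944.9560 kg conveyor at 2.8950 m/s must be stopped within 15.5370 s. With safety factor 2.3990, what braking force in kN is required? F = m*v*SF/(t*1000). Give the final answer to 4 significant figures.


F = 49944.9560 * 2.8950 / 15.5370 * 2.3990 / 1000
F = 22.33 kN


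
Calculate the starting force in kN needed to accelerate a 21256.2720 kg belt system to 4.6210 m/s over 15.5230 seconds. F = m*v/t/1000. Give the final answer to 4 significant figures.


F = 21256.2720 * 4.6210 / 15.5230 / 1000
F = 6.328 kN


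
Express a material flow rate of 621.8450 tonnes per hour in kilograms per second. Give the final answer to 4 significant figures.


m_dot = 621.8450 * 1000 / 3600
m_dot = 172.7 kg/s


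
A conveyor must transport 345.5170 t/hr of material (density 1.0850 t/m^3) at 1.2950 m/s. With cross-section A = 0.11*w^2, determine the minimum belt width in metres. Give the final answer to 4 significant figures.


A_req = 345.5170 / (1.2950 * 1.0850 * 3600) = 0.0683073 m^2
w = sqrt(0.0683073 / 0.11)
w = 0.7880 m


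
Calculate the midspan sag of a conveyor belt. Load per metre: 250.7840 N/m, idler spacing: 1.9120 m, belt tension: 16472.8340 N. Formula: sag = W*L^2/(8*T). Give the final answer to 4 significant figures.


sag = 250.7840 * 1.9120^2 / (8 * 16472.8340)
sag = 0.006957 m


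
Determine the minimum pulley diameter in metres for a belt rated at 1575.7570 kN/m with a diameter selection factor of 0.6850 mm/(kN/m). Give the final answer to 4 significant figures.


D = 1575.7570 * 0.6850 / 1000
D = 1.079 m


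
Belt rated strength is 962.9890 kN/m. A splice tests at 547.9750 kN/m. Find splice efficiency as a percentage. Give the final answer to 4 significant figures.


Eff = 547.9750 / 962.9890 * 100
Eff = 56.90 %


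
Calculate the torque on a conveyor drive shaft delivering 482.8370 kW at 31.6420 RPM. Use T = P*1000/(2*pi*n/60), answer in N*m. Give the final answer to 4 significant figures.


omega = 2*pi*31.6420/60 = 3.31354 rad/s
T = 482.8370*1000 / 3.31354
T = 145700 N*m


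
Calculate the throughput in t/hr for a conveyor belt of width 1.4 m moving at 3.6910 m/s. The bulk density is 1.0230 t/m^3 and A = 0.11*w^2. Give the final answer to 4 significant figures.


A = 0.11 * 1.4^2 = 0.2156 m^2
C = 0.2156 * 3.6910 * 1.0230 * 3600
C = 2931 t/hr


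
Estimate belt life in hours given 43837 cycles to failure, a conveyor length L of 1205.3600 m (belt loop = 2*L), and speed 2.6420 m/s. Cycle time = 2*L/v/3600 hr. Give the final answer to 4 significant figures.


cycle_time = 2 * 1205.3600 / 2.6420 / 3600 = 0.253461 hr
life = 43837 * 0.253461 = 11110 hours


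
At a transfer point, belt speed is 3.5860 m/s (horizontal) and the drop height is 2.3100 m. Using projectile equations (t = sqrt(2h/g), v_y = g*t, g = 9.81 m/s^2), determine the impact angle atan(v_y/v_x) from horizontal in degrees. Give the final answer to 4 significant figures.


t = sqrt(2*2.3100/9.81) = 0.686257 s
v_y = 9.81 * 0.686257 = 6.73218 m/s
angle = atan(6.73218 / 3.5860) = 61.96 deg


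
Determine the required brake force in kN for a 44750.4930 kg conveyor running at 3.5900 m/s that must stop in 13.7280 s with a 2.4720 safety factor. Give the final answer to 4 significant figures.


F = 44750.4930 * 3.5900 / 13.7280 * 2.4720 / 1000
F = 28.93 kN


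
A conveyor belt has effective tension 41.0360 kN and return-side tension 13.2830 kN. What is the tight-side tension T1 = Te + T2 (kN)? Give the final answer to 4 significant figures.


T1 = Te + T2 = 41.0360 + 13.2830
T1 = 54.32 kN


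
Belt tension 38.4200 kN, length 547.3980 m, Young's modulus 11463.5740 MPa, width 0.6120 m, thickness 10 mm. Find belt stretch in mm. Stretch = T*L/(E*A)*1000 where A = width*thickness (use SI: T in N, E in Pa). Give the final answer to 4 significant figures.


A = 0.6120 * 0.01 = 0.00612 m^2
Stretch = 38.4200*1000 * 547.3980 / (11463.5740e6 * 0.00612) * 1000
Stretch = 299.8 mm


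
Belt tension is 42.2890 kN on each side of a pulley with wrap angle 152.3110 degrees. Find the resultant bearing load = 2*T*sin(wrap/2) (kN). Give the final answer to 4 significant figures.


F = 2 * 42.2890 * sin(152.3110/2 deg)
F = 82.12 kN


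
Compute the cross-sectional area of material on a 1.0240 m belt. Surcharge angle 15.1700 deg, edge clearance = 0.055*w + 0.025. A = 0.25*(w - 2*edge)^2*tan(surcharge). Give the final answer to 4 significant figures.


edge = 0.055*1.0240 + 0.025 = 0.08132 m
ew = 1.0240 - 2*0.08132 = 0.86136 m
A = 0.25 * 0.86136^2 * tan(15.1700 deg)
A = 0.05029 m^2


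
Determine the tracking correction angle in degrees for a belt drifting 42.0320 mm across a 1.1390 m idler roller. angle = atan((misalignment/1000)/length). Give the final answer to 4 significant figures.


misalign_m = 42.0320 / 1000 = 0.042032 m
angle = atan(0.042032 / 1.1390)
angle = 2.113 deg


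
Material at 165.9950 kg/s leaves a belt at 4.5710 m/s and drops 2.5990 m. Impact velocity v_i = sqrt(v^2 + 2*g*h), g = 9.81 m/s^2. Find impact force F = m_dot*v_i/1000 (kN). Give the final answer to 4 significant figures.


v_i = sqrt(4.5710^2 + 2*9.81*2.5990) = 8.47859 m/s
F = 165.9950 * 8.47859 / 1000
F = 1.407 kN


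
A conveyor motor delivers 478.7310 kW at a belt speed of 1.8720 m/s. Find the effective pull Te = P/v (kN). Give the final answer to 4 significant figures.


Te = P / v = 478.7310 / 1.8720
Te = 255.7 kN


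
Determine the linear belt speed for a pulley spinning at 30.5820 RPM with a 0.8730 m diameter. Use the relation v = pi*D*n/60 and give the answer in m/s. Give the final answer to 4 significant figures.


v = pi * 0.8730 * 30.5820 / 60
v = 1.398 m/s


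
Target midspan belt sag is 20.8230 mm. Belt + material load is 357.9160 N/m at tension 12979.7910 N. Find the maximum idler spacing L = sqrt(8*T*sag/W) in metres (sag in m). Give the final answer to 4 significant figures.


sag = 20.8230/1000 = 0.020823 m
L = sqrt(8 * 12979.7910 * 0.020823 / 357.9160)
L = 2.458 m


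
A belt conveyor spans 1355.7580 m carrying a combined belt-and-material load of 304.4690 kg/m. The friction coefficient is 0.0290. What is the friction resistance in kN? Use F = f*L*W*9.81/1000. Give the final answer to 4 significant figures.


F = 0.0290 * 1355.7580 * 304.4690 * 9.81 / 1000
F = 117.4 kN


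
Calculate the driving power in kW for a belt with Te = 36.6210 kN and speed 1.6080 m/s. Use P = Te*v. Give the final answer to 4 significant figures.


P = Te * v = 36.6210 * 1.6080
P = 58.89 kW


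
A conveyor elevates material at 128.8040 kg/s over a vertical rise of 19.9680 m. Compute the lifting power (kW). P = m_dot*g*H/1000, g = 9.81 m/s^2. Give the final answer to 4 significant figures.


P = 128.8040 * 9.81 * 19.9680 / 1000
P = 25.23 kW


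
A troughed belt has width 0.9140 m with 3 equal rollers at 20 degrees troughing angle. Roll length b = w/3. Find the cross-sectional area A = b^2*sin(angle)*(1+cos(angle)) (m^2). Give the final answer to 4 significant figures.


b = 0.9140/3 = 0.304667 m
A = 0.304667^2 * sin(20 deg) * (1 + cos(20 deg))
A = 0.06158 m^2


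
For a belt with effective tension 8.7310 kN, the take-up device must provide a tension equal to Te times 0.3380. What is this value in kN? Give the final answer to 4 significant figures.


T_tu = 8.7310 * 0.3380
T_tu = 2.951 kN


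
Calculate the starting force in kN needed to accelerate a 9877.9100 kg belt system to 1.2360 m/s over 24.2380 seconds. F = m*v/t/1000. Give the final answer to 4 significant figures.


F = 9877.9100 * 1.2360 / 24.2380 / 1000
F = 0.5037 kN


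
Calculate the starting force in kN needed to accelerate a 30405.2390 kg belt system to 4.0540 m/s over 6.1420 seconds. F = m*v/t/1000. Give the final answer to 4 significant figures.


F = 30405.2390 * 4.0540 / 6.1420 / 1000
F = 20.07 kN


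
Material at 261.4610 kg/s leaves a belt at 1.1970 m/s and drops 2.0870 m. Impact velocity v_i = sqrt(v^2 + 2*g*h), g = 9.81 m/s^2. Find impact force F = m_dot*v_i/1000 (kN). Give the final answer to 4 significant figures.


v_i = sqrt(1.1970^2 + 2*9.81*2.0870) = 6.50997 m/s
F = 261.4610 * 6.50997 / 1000
F = 1.702 kN


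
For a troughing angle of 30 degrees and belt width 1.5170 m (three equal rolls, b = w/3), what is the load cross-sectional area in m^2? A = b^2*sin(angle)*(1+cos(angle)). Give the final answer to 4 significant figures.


b = 1.5170/3 = 0.505667 m
A = 0.505667^2 * sin(30 deg) * (1 + cos(30 deg))
A = 0.2386 m^2


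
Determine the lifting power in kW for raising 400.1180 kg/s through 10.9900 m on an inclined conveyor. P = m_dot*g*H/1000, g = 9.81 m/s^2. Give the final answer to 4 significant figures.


P = 400.1180 * 9.81 * 10.9900 / 1000
P = 43.14 kW


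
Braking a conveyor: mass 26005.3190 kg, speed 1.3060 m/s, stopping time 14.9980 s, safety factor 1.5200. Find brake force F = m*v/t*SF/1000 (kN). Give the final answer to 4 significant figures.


F = 26005.3190 * 1.3060 / 14.9980 * 1.5200 / 1000
F = 3.442 kN


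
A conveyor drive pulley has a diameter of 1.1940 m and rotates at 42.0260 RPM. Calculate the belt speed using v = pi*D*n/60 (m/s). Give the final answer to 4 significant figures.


v = pi * 1.1940 * 42.0260 / 60
v = 2.627 m/s


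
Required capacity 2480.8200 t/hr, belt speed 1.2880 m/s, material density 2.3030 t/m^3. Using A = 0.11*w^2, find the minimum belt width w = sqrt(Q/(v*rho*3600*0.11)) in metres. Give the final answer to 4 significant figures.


A_req = 2480.8200 / (1.2880 * 2.3030 * 3600) = 0.232318 m^2
w = sqrt(0.232318 / 0.11)
w = 1.453 m


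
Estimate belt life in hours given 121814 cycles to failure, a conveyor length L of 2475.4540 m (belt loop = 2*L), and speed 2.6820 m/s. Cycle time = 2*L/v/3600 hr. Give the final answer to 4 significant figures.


cycle_time = 2 * 2475.4540 / 2.6820 / 3600 = 0.512771 hr
life = 121814 * 0.512771 = 62460 hours


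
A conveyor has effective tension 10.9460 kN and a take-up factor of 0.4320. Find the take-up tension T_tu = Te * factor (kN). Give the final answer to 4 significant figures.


T_tu = 10.9460 * 0.4320
T_tu = 4.729 kN


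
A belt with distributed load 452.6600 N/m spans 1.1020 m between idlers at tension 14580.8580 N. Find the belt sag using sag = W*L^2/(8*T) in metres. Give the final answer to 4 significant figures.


sag = 452.6600 * 1.1020^2 / (8 * 14580.8580)
sag = 0.004713 m


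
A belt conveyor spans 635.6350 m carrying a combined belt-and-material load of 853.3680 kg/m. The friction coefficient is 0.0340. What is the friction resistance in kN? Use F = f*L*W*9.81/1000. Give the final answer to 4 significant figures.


F = 0.0340 * 635.6350 * 853.3680 * 9.81 / 1000
F = 180.9 kN


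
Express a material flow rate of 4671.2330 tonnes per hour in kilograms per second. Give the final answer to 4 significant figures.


m_dot = 4671.2330 * 1000 / 3600
m_dot = 1298 kg/s


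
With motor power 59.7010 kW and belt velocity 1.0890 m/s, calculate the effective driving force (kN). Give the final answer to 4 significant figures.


Te = P / v = 59.7010 / 1.0890
Te = 54.82 kN


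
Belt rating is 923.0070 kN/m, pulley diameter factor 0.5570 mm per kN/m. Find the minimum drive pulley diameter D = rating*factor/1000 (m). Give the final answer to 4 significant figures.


D = 923.0070 * 0.5570 / 1000
D = 0.5141 m


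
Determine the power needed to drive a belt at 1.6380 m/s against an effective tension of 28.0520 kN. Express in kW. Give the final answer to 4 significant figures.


P = Te * v = 28.0520 * 1.6380
P = 45.95 kW


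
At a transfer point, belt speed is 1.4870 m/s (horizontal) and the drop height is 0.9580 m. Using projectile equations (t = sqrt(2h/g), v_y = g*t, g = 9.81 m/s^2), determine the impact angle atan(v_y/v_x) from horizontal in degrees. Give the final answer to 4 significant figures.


t = sqrt(2*0.9580/9.81) = 0.44194 s
v_y = 9.81 * 0.44194 = 4.33543 m/s
angle = atan(4.33543 / 1.4870) = 71.07 deg


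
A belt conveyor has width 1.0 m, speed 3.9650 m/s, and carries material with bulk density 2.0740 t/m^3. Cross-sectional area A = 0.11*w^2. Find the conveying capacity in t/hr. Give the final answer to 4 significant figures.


A = 0.11 * 1.0^2 = 0.11 m^2
C = 0.11 * 3.9650 * 2.0740 * 3600
C = 3256 t/hr


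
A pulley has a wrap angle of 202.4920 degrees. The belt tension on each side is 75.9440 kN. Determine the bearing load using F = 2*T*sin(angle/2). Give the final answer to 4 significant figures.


F = 2 * 75.9440 * sin(202.4920/2 deg)
F = 149.0 kN


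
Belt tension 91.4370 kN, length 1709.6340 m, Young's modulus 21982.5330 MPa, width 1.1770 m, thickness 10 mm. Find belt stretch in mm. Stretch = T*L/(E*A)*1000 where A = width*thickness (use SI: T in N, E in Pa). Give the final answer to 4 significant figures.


A = 1.1770 * 0.01 = 0.01177 m^2
Stretch = 91.4370*1000 * 1709.6340 / (21982.5330e6 * 0.01177) * 1000
Stretch = 604.2 mm


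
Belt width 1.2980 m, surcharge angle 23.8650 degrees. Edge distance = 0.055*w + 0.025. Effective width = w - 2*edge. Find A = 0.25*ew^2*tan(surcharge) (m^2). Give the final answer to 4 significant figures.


edge = 0.055*1.2980 + 0.025 = 0.09639 m
ew = 1.2980 - 2*0.09639 = 1.10522 m
A = 0.25 * 1.10522^2 * tan(23.8650 deg)
A = 0.1351 m^2


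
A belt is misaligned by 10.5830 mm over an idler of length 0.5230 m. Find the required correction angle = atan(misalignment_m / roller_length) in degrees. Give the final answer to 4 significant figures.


misalign_m = 10.5830 / 1000 = 0.010583 m
angle = atan(0.010583 / 0.5230)
angle = 1.159 deg


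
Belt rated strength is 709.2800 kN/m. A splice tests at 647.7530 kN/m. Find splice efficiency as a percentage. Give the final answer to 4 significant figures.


Eff = 647.7530 / 709.2800 * 100
Eff = 91.33 %


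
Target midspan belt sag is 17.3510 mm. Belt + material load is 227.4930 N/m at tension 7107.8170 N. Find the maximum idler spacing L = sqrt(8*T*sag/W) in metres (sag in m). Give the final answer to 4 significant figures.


sag = 17.3510/1000 = 0.017351 m
L = sqrt(8 * 7107.8170 * 0.017351 / 227.4930)
L = 2.083 m


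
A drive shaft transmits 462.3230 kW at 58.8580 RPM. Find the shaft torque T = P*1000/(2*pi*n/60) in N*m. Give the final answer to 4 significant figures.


omega = 2*pi*58.8580/60 = 6.1636 rad/s
T = 462.3230*1000 / 6.1636
T = 75010 N*m


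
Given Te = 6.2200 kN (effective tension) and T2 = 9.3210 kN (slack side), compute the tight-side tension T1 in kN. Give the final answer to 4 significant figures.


T1 = Te + T2 = 6.2200 + 9.3210
T1 = 15.54 kN


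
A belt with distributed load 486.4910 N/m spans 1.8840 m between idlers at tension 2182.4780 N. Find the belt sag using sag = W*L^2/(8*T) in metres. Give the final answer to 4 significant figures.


sag = 486.4910 * 1.8840^2 / (8 * 2182.4780)
sag = 0.09890 m


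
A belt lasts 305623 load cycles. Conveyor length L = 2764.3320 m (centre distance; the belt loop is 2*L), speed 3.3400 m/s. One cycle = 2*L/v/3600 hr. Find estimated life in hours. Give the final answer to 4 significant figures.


cycle_time = 2 * 2764.3320 / 3.3400 / 3600 = 0.459802 hr
life = 305623 * 0.459802 = 140500 hours


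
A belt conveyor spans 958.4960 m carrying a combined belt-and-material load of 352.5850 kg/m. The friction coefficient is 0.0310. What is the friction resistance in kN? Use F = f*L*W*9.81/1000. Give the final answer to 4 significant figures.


F = 0.0310 * 958.4960 * 352.5850 * 9.81 / 1000
F = 102.8 kN
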